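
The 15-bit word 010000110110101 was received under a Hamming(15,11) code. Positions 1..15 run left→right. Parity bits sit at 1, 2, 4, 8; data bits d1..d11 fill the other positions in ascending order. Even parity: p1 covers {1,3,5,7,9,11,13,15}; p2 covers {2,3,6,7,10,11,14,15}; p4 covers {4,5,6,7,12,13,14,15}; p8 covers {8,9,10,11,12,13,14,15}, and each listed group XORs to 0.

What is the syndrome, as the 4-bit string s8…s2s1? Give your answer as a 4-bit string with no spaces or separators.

s1 (pos 1,3,5,7,9,11,13,15): 0⊕0⊕0⊕1⊕0⊕1⊕1⊕1 = 0
s2 (pos 2,3,6,7,10,11,14,15): 1⊕0⊕0⊕1⊕1⊕1⊕0⊕1 = 1
s4 (pos 4,5,6,7,12,13,14,15): 0⊕0⊕0⊕1⊕0⊕1⊕0⊕1 = 1
s8 (pos 8,9,10,11,12,13,14,15): 1⊕0⊕1⊕1⊕0⊕1⊕0⊕1 = 1
Syndrome s8…s1 = 1110 → error at position 14.

1110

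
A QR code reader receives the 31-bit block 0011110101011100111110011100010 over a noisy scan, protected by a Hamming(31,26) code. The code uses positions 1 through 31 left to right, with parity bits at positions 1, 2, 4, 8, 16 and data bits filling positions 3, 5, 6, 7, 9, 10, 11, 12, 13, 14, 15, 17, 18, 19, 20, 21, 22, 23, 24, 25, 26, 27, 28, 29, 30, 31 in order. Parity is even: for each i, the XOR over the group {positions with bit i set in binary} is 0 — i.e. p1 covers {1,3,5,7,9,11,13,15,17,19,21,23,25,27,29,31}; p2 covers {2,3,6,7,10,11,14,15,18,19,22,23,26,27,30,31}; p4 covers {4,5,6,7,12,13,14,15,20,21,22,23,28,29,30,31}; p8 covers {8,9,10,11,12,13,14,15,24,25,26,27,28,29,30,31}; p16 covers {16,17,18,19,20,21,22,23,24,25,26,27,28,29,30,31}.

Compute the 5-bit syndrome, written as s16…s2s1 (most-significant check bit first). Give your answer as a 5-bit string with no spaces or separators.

s1 (pos 1,3,5,7,9,11,13,15,17,19,21,23,25,27,29,31): 0⊕1⊕1⊕0⊕0⊕0⊕1⊕0⊕1⊕1⊕1⊕0⊕1⊕0⊕0⊕0 = 1
s2 (pos 2,3,6,7,10,11,14,15,18,19,22,23,26,27,30,31): 0⊕1⊕1⊕0⊕1⊕0⊕1⊕0⊕1⊕1⊕0⊕0⊕1⊕0⊕1⊕0 = 0
s4 (pos 4,5,6,7,12,13,14,15,20,21,22,23,28,29,30,31): 1⊕1⊕1⊕0⊕1⊕1⊕1⊕0⊕1⊕1⊕0⊕0⊕0⊕0⊕1⊕0 = 1
s8 (pos 8,9,10,11,12,13,14,15,24,25,26,27,28,29,30,31): 1⊕0⊕1⊕0⊕1⊕1⊕1⊕0⊕1⊕1⊕1⊕0⊕0⊕0⊕1⊕0 = 1
s16 (pos 16,17,18,19,20,21,22,23,24,25,26,27,28,29,30,31): 0⊕1⊕1⊕1⊕1⊕1⊕0⊕0⊕1⊕1⊕1⊕0⊕0⊕0⊕1⊕0 = 1
Syndrome s16…s1 = 11101 → error at position 29.

11101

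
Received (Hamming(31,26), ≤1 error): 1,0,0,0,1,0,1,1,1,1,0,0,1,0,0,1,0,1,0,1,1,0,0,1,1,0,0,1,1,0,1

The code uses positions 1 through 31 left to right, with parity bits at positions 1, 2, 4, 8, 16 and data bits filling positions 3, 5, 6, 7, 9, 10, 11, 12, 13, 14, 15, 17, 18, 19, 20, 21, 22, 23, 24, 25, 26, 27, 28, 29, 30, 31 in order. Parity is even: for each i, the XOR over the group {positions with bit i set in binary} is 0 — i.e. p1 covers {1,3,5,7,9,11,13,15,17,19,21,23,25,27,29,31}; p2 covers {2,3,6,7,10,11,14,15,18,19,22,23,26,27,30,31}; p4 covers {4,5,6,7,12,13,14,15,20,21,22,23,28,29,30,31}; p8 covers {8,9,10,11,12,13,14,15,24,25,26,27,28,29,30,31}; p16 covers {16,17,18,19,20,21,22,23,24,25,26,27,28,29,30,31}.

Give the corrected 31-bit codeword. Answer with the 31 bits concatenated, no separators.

s1 (pos 1,3,5,7,9,11,13,15,17,19,21,23,25,27,29,31): 1⊕0⊕1⊕1⊕1⊕0⊕1⊕0⊕0⊕0⊕1⊕0⊕1⊕0⊕1⊕1 = 1
s2 (pos 2,3,6,7,10,11,14,15,18,19,22,23,26,27,30,31): 0⊕0⊕0⊕1⊕1⊕0⊕0⊕0⊕1⊕0⊕0⊕0⊕0⊕0⊕0⊕1 = 0
s4 (pos 4,5,6,7,12,13,14,15,20,21,22,23,28,29,30,31): 0⊕1⊕0⊕1⊕0⊕1⊕0⊕0⊕1⊕1⊕0⊕0⊕1⊕1⊕0⊕1 = 0
s8 (pos 8,9,10,11,12,13,14,15,24,25,26,27,28,29,30,31): 1⊕1⊕1⊕0⊕0⊕1⊕0⊕0⊕1⊕1⊕0⊕0⊕1⊕1⊕0⊕1 = 1
s16 (pos 16,17,18,19,20,21,22,23,24,25,26,27,28,29,30,31): 1⊕0⊕1⊕0⊕1⊕1⊕0⊕0⊕1⊕1⊕0⊕0⊕1⊕1⊕0⊕1 = 1
Syndrome s16…s1 = 11001 → error at position 25.
Flip position 25: 1000101111001001010110011001101 → 1000101111001001010110010001101

1000101111001001010110010001101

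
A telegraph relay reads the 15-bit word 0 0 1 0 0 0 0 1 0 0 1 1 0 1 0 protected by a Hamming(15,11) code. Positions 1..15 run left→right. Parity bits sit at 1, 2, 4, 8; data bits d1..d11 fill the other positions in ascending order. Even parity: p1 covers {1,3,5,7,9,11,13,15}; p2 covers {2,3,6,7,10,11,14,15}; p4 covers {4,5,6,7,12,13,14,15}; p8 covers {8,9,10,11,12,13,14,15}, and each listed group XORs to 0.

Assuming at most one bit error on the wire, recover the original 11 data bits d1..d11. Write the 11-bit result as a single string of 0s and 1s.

s1 (pos 1,3,5,7,9,11,13,15): 0⊕1⊕0⊕0⊕0⊕1⊕0⊕0 = 0
s2 (pos 2,3,6,7,10,11,14,15): 0⊕1⊕0⊕0⊕0⊕1⊕1⊕0 = 1
s4 (pos 4,5,6,7,12,13,14,15): 0⊕0⊕0⊕0⊕1⊕0⊕1⊕0 = 0
s8 (pos 8,9,10,11,12,13,14,15): 1⊕0⊕0⊕1⊕1⊕0⊕1⊕0 = 0
Syndrome s8…s1 = 0010 → error at position 2.
Flip position 2: 001000010011010 → 011000010011010
Read data bits from positions 3,5,6,7,9,10,11,12,13,14,15: 10000011010

10000011010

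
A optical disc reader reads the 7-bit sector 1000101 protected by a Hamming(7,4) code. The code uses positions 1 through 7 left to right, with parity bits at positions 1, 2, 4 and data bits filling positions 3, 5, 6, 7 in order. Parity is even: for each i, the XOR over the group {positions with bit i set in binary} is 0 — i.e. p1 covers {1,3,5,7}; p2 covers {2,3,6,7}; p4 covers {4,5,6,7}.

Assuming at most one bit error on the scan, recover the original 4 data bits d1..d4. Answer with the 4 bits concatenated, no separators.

s1 (pos 1,3,5,7): 1⊕0⊕1⊕1 = 1
s2 (pos 2,3,6,7): 0⊕0⊕0⊕1 = 1
s4 (pos 4,5,6,7): 0⊕1⊕0⊕1 = 0
Syndrome s4…s1 = 011 → error at position 3.
Flip position 3: 1000101 → 1010101
Read data bits from positions 3,5,6,7: 1101

1101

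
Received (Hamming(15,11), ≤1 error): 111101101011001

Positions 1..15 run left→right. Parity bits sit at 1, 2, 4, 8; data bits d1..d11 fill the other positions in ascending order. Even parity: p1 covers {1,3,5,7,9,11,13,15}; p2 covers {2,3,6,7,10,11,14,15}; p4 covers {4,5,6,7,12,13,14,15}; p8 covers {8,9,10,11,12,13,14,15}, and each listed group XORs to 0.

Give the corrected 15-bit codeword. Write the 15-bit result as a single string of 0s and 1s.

s1 (pos 1,3,5,7,9,11,13,15): 1⊕1⊕0⊕1⊕1⊕1⊕0⊕1 = 0
s2 (pos 2,3,6,7,10,11,14,15): 1⊕1⊕1⊕1⊕0⊕1⊕0⊕1 = 0
s4 (pos 4,5,6,7,12,13,14,15): 1⊕0⊕1⊕1⊕1⊕0⊕0⊕1 = 1
s8 (pos 8,9,10,11,12,13,14,15): 0⊕1⊕0⊕1⊕1⊕0⊕0⊕1 = 0
Syndrome s8…s1 = 0100 → error at position 4.
Flip position 4: 111101101011001 → 111001101011001

111001101011001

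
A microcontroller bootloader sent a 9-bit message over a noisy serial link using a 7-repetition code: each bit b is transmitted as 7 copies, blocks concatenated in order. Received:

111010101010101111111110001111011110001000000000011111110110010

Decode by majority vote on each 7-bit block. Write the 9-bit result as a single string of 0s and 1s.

101110010

Block 1 (1110101): 5 ones → 1
Block 2 (0101010): 3 ones → 0
Block 3 (1111111): 7 ones → 1
Block 4 (1100011): 4 ones → 1
Block 5 (1101111): 6 ones → 1
Block 6 (0001000): 1 one → 0
Block 7 (0000000): 0 ones → 0
Block 8 (1111111): 7 ones → 1
Block 9 (0110010): 3 ones → 0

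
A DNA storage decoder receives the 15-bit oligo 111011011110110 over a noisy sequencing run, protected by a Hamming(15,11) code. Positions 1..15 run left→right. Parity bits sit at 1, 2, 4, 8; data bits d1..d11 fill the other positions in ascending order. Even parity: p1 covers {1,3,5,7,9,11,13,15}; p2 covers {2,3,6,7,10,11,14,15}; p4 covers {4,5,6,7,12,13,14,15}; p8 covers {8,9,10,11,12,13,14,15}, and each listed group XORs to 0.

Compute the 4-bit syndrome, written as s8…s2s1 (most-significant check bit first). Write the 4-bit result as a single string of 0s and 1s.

0000

s1 (pos 1,3,5,7,9,11,13,15): 1⊕1⊕1⊕0⊕1⊕1⊕1⊕0 = 0
s2 (pos 2,3,6,7,10,11,14,15): 1⊕1⊕1⊕0⊕1⊕1⊕1⊕0 = 0
s4 (pos 4,5,6,7,12,13,14,15): 0⊕1⊕1⊕0⊕0⊕1⊕1⊕0 = 0
s8 (pos 8,9,10,11,12,13,14,15): 1⊕1⊕1⊕1⊕0⊕1⊕1⊕0 = 0
Syndrome s8…s1 = 0000 → no error.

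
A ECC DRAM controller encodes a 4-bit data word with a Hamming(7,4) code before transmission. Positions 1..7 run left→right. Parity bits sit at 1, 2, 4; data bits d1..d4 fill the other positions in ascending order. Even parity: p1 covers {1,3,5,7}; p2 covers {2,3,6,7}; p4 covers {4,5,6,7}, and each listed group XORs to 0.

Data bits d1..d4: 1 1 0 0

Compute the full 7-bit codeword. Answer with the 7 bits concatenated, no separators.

0111100

Place data at non-parity positions: p1 p2 1 p4 1 0 0
p1 (pos 1,3,5,7): XOR of data positions = 1⊕1⊕0 = 0
p2 (pos 2,3,6,7): XOR of data positions = 1⊕0⊕0 = 1
p4 (pos 4,5,6,7): XOR of data positions = 1⊕0⊕0 = 1
Codeword: 0111100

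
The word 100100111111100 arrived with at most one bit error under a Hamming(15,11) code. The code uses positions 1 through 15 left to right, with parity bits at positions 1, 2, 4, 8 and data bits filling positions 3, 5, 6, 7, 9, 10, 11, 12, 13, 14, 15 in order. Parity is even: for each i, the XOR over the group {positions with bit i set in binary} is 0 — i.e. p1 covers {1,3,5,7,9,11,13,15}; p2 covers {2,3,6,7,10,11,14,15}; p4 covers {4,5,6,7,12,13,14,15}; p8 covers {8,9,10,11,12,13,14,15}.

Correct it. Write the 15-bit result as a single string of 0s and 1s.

101100111111100

s1 (pos 1,3,5,7,9,11,13,15): 1⊕0⊕0⊕1⊕1⊕1⊕1⊕0 = 1
s2 (pos 2,3,6,7,10,11,14,15): 0⊕0⊕0⊕1⊕1⊕1⊕0⊕0 = 1
s4 (pos 4,5,6,7,12,13,14,15): 1⊕0⊕0⊕1⊕1⊕1⊕0⊕0 = 0
s8 (pos 8,9,10,11,12,13,14,15): 1⊕1⊕1⊕1⊕1⊕1⊕0⊕0 = 0
Syndrome s8…s1 = 0011 → error at position 3.
Flip position 3: 100100111111100 → 101100111111100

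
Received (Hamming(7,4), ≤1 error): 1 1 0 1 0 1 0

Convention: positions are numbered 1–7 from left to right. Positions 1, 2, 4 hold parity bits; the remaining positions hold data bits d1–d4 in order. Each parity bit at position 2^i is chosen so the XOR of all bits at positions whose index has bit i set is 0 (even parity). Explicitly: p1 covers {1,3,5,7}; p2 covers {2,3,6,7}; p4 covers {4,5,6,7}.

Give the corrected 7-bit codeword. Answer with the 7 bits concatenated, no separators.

s1 (pos 1,3,5,7): 1⊕0⊕0⊕0 = 1
s2 (pos 2,3,6,7): 1⊕0⊕1⊕0 = 0
s4 (pos 4,5,6,7): 1⊕0⊕1⊕0 = 0
Syndrome s4…s1 = 001 → error at position 1.
Flip position 1: 1101010 → 0101010

0101010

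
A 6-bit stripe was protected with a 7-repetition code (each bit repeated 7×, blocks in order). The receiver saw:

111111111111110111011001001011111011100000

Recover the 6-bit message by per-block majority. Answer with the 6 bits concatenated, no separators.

111010

Block 1 (1111111): 7 ones → 1
Block 2 (1111111): 7 ones → 1
Block 3 (0111011): 5 ones → 1
Block 4 (0010010): 2 ones → 0
Block 5 (1111101): 6 ones → 1
Block 6 (1100000): 2 ones → 0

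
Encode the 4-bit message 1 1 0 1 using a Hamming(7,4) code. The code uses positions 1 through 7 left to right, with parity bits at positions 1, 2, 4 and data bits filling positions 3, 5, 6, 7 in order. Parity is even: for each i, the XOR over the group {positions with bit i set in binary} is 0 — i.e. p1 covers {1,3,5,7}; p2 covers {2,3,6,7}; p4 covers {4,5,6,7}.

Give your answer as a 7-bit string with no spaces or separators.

Place data at non-parity positions: p1 p2 1 p4 1 0 1
p1 (pos 1,3,5,7): XOR of data positions = 1⊕1⊕1 = 1
p2 (pos 2,3,6,7): XOR of data positions = 1⊕0⊕1 = 0
p4 (pos 4,5,6,7): XOR of data positions = 1⊕0⊕1 = 0
Codeword: 1010101

1010101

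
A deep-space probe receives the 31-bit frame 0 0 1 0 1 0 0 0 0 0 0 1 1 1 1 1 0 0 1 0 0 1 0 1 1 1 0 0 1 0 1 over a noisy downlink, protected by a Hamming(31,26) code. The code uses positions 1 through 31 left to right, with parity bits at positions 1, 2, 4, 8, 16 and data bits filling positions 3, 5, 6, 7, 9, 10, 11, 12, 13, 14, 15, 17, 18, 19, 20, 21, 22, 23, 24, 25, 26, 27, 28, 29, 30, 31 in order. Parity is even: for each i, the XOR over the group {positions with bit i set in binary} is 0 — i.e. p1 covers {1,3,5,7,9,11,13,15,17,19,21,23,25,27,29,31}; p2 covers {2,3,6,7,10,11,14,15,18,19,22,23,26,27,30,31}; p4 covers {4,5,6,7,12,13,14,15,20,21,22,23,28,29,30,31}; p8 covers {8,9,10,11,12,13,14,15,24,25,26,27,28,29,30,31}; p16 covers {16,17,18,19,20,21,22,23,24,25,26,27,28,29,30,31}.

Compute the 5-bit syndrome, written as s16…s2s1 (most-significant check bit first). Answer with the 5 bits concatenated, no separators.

s1 (pos 1,3,5,7,9,11,13,15,17,19,21,23,25,27,29,31): 0⊕1⊕1⊕0⊕0⊕0⊕1⊕1⊕0⊕1⊕0⊕0⊕1⊕0⊕1⊕1 = 0
s2 (pos 2,3,6,7,10,11,14,15,18,19,22,23,26,27,30,31): 0⊕1⊕0⊕0⊕0⊕0⊕1⊕1⊕0⊕1⊕1⊕0⊕1⊕0⊕0⊕1 = 1
s4 (pos 4,5,6,7,12,13,14,15,20,21,22,23,28,29,30,31): 0⊕1⊕0⊕0⊕1⊕1⊕1⊕1⊕0⊕0⊕1⊕0⊕0⊕1⊕0⊕1 = 0
s8 (pos 8,9,10,11,12,13,14,15,24,25,26,27,28,29,30,31): 0⊕0⊕0⊕0⊕1⊕1⊕1⊕1⊕1⊕1⊕1⊕0⊕0⊕1⊕0⊕1 = 1
s16 (pos 16,17,18,19,20,21,22,23,24,25,26,27,28,29,30,31): 1⊕0⊕0⊕1⊕0⊕0⊕1⊕0⊕1⊕1⊕1⊕0⊕0⊕1⊕0⊕1 = 0
Syndrome s16…s1 = 01010 → error at position 10.

01010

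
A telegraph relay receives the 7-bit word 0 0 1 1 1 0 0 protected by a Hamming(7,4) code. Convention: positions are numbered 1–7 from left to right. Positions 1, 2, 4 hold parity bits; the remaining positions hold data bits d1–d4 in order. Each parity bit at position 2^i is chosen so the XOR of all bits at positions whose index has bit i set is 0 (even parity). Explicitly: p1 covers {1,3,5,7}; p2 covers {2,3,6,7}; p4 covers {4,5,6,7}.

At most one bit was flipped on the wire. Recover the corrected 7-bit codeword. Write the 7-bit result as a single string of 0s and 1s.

0111100

s1 (pos 1,3,5,7): 0⊕1⊕1⊕0 = 0
s2 (pos 2,3,6,7): 0⊕1⊕0⊕0 = 1
s4 (pos 4,5,6,7): 1⊕1⊕0⊕0 = 0
Syndrome s4…s1 = 010 → error at position 2.
Flip position 2: 0011100 → 0111100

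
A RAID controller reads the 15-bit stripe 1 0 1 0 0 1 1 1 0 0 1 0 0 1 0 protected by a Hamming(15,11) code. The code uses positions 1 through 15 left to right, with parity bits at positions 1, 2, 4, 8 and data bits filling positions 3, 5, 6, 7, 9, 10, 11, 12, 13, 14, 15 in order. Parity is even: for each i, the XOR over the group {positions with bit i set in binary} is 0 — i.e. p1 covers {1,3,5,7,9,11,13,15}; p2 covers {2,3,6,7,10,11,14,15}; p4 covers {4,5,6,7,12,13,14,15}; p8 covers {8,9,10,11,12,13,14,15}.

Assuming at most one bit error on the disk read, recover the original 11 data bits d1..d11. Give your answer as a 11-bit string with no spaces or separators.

10110010000

s1 (pos 1,3,5,7,9,11,13,15): 1⊕1⊕0⊕1⊕0⊕1⊕0⊕0 = 0
s2 (pos 2,3,6,7,10,11,14,15): 0⊕1⊕1⊕1⊕0⊕1⊕1⊕0 = 1
s4 (pos 4,5,6,7,12,13,14,15): 0⊕0⊕1⊕1⊕0⊕0⊕1⊕0 = 1
s8 (pos 8,9,10,11,12,13,14,15): 1⊕0⊕0⊕1⊕0⊕0⊕1⊕0 = 1
Syndrome s8…s1 = 1110 → error at position 14.
Flip position 14: 101001110010010 → 101001110010000
Read data bits from positions 3,5,6,7,9,10,11,12,13,14,15: 10110010000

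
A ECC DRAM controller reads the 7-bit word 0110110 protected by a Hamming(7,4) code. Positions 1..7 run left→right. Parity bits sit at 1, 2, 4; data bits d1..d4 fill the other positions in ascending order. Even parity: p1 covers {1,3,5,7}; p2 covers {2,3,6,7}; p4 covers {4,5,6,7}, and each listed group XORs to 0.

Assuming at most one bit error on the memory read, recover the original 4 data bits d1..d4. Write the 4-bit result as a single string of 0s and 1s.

1110

s1 (pos 1,3,5,7): 0⊕1⊕1⊕0 = 0
s2 (pos 2,3,6,7): 1⊕1⊕1⊕0 = 1
s4 (pos 4,5,6,7): 0⊕1⊕1⊕0 = 0
Syndrome s4…s1 = 010 → error at position 2.
Flip position 2: 0110110 → 0010110
Read data bits from positions 3,5,6,7: 1110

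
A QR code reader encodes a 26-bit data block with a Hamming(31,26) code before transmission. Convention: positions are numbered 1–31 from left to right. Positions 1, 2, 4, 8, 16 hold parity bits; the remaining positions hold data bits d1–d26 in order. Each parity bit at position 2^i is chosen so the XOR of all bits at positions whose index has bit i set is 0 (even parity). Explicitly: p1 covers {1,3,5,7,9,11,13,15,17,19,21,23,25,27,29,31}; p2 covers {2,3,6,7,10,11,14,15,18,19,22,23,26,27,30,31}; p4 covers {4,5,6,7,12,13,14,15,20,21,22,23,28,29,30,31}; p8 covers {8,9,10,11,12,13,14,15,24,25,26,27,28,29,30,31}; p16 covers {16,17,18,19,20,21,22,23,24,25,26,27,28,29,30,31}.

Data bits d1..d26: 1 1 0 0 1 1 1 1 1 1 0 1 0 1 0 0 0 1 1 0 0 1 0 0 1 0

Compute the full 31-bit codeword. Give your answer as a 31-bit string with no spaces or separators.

1010100111111100101000110010010

Place data at non-parity positions: p1 p2 1 p4 1 0 0 p8 1 1 1 1 1 1 0 p16 1 0 1 0 0 0 1 1 0 0 1 0 0 1 0
p1 (pos 1,3,5,7,9,11,13,15,17,19,21,23,25,27,29,31): XOR of data positions = 1⊕1⊕0⊕1⊕1⊕1⊕0⊕1⊕1⊕0⊕1⊕0⊕1⊕0⊕0 = 1
p2 (pos 2,3,6,7,10,11,14,15,18,19,22,23,26,27,30,31): XOR of data positions = 1⊕0⊕0⊕1⊕1⊕1⊕0⊕0⊕1⊕0⊕1⊕0⊕1⊕1⊕0 = 0
p4 (pos 4,5,6,7,12,13,14,15,20,21,22,23,28,29,30,31): XOR of data positions = 1⊕0⊕0⊕1⊕1⊕1⊕0⊕0⊕0⊕0⊕1⊕0⊕0⊕1⊕0 = 0
p8 (pos 8,9,10,11,12,13,14,15,24,25,26,27,28,29,30,31): XOR of data positions = 1⊕1⊕1⊕1⊕1⊕1⊕0⊕1⊕0⊕0⊕1⊕0⊕0⊕1⊕0 = 1
p16 (pos 16,17,18,19,20,21,22,23,24,25,26,27,28,29,30,31): XOR of data positions = 1⊕0⊕1⊕0⊕0⊕0⊕1⊕1⊕0⊕0⊕1⊕0⊕0⊕1⊕0 = 0
Codeword: 1010100111111100101000110010010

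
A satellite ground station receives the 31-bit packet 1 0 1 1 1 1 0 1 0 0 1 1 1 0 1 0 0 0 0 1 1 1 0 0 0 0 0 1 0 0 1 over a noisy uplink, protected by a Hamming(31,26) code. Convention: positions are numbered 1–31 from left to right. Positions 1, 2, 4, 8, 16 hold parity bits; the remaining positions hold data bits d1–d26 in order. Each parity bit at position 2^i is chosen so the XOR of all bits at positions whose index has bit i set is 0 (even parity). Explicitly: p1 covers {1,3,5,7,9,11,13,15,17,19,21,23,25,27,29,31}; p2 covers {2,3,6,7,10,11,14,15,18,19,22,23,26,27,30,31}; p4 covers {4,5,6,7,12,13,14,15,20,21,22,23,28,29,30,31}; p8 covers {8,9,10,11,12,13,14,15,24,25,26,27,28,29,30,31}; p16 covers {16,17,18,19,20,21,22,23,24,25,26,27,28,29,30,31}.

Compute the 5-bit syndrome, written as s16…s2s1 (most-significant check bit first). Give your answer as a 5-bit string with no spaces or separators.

11100

s1 (pos 1,3,5,7,9,11,13,15,17,19,21,23,25,27,29,31): 1⊕1⊕1⊕0⊕0⊕1⊕1⊕1⊕0⊕0⊕1⊕0⊕0⊕0⊕0⊕1 = 0
s2 (pos 2,3,6,7,10,11,14,15,18,19,22,23,26,27,30,31): 0⊕1⊕1⊕0⊕0⊕1⊕0⊕1⊕0⊕0⊕1⊕0⊕0⊕0⊕0⊕1 = 0
s4 (pos 4,5,6,7,12,13,14,15,20,21,22,23,28,29,30,31): 1⊕1⊕1⊕0⊕1⊕1⊕0⊕1⊕1⊕1⊕1⊕0⊕1⊕0⊕0⊕1 = 1
s8 (pos 8,9,10,11,12,13,14,15,24,25,26,27,28,29,30,31): 1⊕0⊕0⊕1⊕1⊕1⊕0⊕1⊕0⊕0⊕0⊕0⊕1⊕0⊕0⊕1 = 1
s16 (pos 16,17,18,19,20,21,22,23,24,25,26,27,28,29,30,31): 0⊕0⊕0⊕0⊕1⊕1⊕1⊕0⊕0⊕0⊕0⊕0⊕1⊕0⊕0⊕1 = 1
Syndrome s16…s1 = 11100 → error at position 28.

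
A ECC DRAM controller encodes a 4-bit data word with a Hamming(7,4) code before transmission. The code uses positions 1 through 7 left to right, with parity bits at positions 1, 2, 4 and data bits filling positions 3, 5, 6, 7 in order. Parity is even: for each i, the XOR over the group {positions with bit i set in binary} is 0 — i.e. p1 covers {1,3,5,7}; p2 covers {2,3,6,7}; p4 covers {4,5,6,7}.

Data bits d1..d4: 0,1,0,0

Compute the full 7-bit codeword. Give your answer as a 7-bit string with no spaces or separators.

1001100

Place data at non-parity positions: p1 p2 0 p4 1 0 0
p1 (pos 1,3,5,7): XOR of data positions = 0⊕1⊕0 = 1
p2 (pos 2,3,6,7): XOR of data positions = 0⊕0⊕0 = 0
p4 (pos 4,5,6,7): XOR of data positions = 1⊕0⊕0 = 1
Codeword: 1001100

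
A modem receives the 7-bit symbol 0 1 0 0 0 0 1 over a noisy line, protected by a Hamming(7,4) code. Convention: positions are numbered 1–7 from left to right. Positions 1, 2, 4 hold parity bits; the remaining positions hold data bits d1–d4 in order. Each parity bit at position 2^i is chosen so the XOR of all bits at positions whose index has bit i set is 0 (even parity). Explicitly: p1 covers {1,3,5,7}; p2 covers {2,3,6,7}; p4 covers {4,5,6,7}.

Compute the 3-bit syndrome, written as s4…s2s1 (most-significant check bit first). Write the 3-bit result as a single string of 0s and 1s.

s1 (pos 1,3,5,7): 0⊕0⊕0⊕1 = 1
s2 (pos 2,3,6,7): 1⊕0⊕0⊕1 = 0
s4 (pos 4,5,6,7): 0⊕0⊕0⊕1 = 1
Syndrome s4…s1 = 101 → error at position 5.

101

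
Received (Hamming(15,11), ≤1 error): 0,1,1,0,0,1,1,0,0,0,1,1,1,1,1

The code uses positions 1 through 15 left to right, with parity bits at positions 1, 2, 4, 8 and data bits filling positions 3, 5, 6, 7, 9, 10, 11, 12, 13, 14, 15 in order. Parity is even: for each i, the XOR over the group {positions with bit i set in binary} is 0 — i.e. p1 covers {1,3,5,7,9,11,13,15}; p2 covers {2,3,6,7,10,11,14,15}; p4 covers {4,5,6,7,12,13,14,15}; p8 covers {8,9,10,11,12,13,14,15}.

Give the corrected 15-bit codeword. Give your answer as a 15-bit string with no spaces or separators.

s1 (pos 1,3,5,7,9,11,13,15): 0⊕1⊕0⊕1⊕0⊕1⊕1⊕1 = 1
s2 (pos 2,3,6,7,10,11,14,15): 1⊕1⊕1⊕1⊕0⊕1⊕1⊕1 = 1
s4 (pos 4,5,6,7,12,13,14,15): 0⊕0⊕1⊕1⊕1⊕1⊕1⊕1 = 0
s8 (pos 8,9,10,11,12,13,14,15): 0⊕0⊕0⊕1⊕1⊕1⊕1⊕1 = 1
Syndrome s8…s1 = 1011 → error at position 11.
Flip position 11: 011001100011111 → 011001100001111

011001100001111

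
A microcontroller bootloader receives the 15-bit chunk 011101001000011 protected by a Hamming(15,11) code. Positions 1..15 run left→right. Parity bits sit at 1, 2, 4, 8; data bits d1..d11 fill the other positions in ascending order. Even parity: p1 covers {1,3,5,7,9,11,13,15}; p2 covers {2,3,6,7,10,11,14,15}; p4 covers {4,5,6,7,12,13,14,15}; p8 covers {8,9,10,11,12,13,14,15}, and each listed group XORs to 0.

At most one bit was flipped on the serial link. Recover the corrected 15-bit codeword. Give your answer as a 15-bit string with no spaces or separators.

011101001010011

s1 (pos 1,3,5,7,9,11,13,15): 0⊕1⊕0⊕0⊕1⊕0⊕0⊕1 = 1
s2 (pos 2,3,6,7,10,11,14,15): 1⊕1⊕1⊕0⊕0⊕0⊕1⊕1 = 1
s4 (pos 4,5,6,7,12,13,14,15): 1⊕0⊕1⊕0⊕0⊕0⊕1⊕1 = 0
s8 (pos 8,9,10,11,12,13,14,15): 0⊕1⊕0⊕0⊕0⊕0⊕1⊕1 = 1
Syndrome s8…s1 = 1011 → error at position 11.
Flip position 11: 011101001000011 → 011101001010011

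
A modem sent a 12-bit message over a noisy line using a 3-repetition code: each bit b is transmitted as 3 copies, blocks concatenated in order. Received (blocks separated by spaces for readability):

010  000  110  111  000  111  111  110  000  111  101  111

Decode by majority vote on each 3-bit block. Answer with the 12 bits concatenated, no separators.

Block 1 (010): 1 one → 0
Block 2 (000): 0 ones → 0
Block 3 (110): 2 ones → 1
Block 4 (111): 3 ones → 1
Block 5 (000): 0 ones → 0
Block 6 (111): 3 ones → 1
Block 7 (111): 3 ones → 1
Block 8 (110): 2 ones → 1
Block 9 (000): 0 ones → 0
Block 10 (111): 3 ones → 1
Block 11 (101): 2 ones → 1
Block 12 (111): 3 ones → 1

001101110111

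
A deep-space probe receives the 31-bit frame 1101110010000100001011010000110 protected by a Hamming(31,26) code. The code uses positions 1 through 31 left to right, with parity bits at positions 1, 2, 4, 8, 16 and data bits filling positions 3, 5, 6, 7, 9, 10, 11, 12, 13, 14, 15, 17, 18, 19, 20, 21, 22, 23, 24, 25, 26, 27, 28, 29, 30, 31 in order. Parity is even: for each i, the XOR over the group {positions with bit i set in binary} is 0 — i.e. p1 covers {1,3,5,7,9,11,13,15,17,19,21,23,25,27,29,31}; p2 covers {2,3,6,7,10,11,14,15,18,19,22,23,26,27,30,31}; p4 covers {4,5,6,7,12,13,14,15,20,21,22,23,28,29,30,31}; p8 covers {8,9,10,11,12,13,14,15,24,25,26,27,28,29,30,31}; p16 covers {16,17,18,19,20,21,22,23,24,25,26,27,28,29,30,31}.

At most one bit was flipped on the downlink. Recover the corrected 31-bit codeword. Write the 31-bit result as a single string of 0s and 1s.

1101110110000100001011010000110

s1 (pos 1,3,5,7,9,11,13,15,17,19,21,23,25,27,29,31): 1⊕0⊕1⊕0⊕1⊕0⊕0⊕0⊕0⊕1⊕1⊕0⊕0⊕0⊕1⊕0 = 0
s2 (pos 2,3,6,7,10,11,14,15,18,19,22,23,26,27,30,31): 1⊕0⊕1⊕0⊕0⊕0⊕1⊕0⊕0⊕1⊕1⊕0⊕0⊕0⊕1⊕0 = 0
s4 (pos 4,5,6,7,12,13,14,15,20,21,22,23,28,29,30,31): 1⊕1⊕1⊕0⊕0⊕0⊕1⊕0⊕0⊕1⊕1⊕0⊕0⊕1⊕1⊕0 = 0
s8 (pos 8,9,10,11,12,13,14,15,24,25,26,27,28,29,30,31): 0⊕1⊕0⊕0⊕0⊕0⊕1⊕0⊕1⊕0⊕0⊕0⊕0⊕1⊕1⊕0 = 1
s16 (pos 16,17,18,19,20,21,22,23,24,25,26,27,28,29,30,31): 0⊕0⊕0⊕1⊕0⊕1⊕1⊕0⊕1⊕0⊕0⊕0⊕0⊕1⊕1⊕0 = 0
Syndrome s16…s1 = 01000 → error at position 8.
Flip position 8: 1101110010000100001011010000110 → 1101110110000100001011010000110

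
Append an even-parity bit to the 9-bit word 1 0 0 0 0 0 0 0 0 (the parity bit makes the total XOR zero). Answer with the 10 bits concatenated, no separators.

1000000001

XOR of the 9 data bits: 1⊕0⊕0⊕0⊕0⊕0⊕0⊕0⊕0 = 1
Parity bit = 1 (so all 10 bits XOR to 0).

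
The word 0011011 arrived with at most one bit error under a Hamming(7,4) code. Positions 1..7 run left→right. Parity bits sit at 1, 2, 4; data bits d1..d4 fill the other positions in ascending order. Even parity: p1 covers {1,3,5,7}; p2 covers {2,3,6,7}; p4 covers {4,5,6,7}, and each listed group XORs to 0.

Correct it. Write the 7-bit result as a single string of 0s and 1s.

0011001

s1 (pos 1,3,5,7): 0⊕1⊕0⊕1 = 0
s2 (pos 2,3,6,7): 0⊕1⊕1⊕1 = 1
s4 (pos 4,5,6,7): 1⊕0⊕1⊕1 = 1
Syndrome s4…s1 = 110 → error at position 6.
Flip position 6: 0011011 → 0011001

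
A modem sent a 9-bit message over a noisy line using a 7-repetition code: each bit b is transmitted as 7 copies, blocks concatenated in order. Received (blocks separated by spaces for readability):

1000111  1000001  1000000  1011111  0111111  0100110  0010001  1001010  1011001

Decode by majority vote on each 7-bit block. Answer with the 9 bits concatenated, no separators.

Block 1 (1000111): 4 ones → 1
Block 2 (1000001): 2 ones → 0
Block 3 (1000000): 1 one → 0
Block 4 (1011111): 6 ones → 1
Block 5 (0111111): 6 ones → 1
Block 6 (0100110): 3 ones → 0
Block 7 (0010001): 2 ones → 0
Block 8 (1001010): 3 ones → 0
Block 9 (1011001): 4 ones → 1

100110001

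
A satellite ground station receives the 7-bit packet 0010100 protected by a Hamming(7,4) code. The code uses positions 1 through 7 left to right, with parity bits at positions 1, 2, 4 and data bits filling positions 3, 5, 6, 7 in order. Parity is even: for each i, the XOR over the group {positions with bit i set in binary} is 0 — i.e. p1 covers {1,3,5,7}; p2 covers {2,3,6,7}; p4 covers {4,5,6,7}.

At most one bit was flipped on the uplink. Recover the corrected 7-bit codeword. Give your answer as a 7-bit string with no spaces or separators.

s1 (pos 1,3,5,7): 0⊕1⊕1⊕0 = 0
s2 (pos 2,3,6,7): 0⊕1⊕0⊕0 = 1
s4 (pos 4,5,6,7): 0⊕1⊕0⊕0 = 1
Syndrome s4…s1 = 110 → error at position 6.
Flip position 6: 0010100 → 0010110

0010110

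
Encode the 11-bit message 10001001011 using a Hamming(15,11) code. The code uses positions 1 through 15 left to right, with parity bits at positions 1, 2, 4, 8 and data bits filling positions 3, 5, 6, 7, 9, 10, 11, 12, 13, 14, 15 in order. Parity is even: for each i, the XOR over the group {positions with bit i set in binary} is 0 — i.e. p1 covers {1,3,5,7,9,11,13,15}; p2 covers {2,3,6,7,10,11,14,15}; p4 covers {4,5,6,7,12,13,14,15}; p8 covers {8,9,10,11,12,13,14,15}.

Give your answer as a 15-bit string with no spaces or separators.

111100001001011

Place data at non-parity positions: p1 p2 1 p4 0 0 0 p8 1 0 0 1 0 1 1
p1 (pos 1,3,5,7,9,11,13,15): XOR of data positions = 1⊕0⊕0⊕1⊕0⊕0⊕1 = 1
p2 (pos 2,3,6,7,10,11,14,15): XOR of data positions = 1⊕0⊕0⊕0⊕0⊕1⊕1 = 1
p4 (pos 4,5,6,7,12,13,14,15): XOR of data positions = 0⊕0⊕0⊕1⊕0⊕1⊕1 = 1
p8 (pos 8,9,10,11,12,13,14,15): XOR of data positions = 1⊕0⊕0⊕1⊕0⊕1⊕1 = 0
Codeword: 111100001001011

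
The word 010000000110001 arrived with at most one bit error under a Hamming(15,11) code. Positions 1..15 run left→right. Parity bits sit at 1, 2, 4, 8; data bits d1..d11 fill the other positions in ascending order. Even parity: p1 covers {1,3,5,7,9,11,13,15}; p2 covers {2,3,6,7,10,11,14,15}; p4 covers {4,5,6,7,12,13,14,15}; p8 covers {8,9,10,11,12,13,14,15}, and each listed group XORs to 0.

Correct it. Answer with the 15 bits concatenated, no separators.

s1 (pos 1,3,5,7,9,11,13,15): 0⊕0⊕0⊕0⊕0⊕1⊕0⊕1 = 0
s2 (pos 2,3,6,7,10,11,14,15): 1⊕0⊕0⊕0⊕1⊕1⊕0⊕1 = 0
s4 (pos 4,5,6,7,12,13,14,15): 0⊕0⊕0⊕0⊕0⊕0⊕0⊕1 = 1
s8 (pos 8,9,10,11,12,13,14,15): 0⊕0⊕1⊕1⊕0⊕0⊕0⊕1 = 1
Syndrome s8…s1 = 1100 → error at position 12.
Flip position 12: 010000000110001 → 010000000111001

010000000111001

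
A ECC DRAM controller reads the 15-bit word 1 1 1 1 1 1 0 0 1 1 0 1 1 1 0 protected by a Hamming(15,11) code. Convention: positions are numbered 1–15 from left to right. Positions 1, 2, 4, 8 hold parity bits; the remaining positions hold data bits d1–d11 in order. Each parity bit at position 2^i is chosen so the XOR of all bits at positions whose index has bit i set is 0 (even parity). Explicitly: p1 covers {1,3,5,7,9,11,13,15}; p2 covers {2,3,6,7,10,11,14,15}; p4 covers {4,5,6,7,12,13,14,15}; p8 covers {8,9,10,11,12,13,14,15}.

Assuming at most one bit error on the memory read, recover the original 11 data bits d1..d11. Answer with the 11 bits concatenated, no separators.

11101111110

s1 (pos 1,3,5,7,9,11,13,15): 1⊕1⊕1⊕0⊕1⊕0⊕1⊕0 = 1
s2 (pos 2,3,6,7,10,11,14,15): 1⊕1⊕1⊕0⊕1⊕0⊕1⊕0 = 1
s4 (pos 4,5,6,7,12,13,14,15): 1⊕1⊕1⊕0⊕1⊕1⊕1⊕0 = 0
s8 (pos 8,9,10,11,12,13,14,15): 0⊕1⊕1⊕0⊕1⊕1⊕1⊕0 = 1
Syndrome s8…s1 = 1011 → error at position 11.
Flip position 11: 111111001101110 → 111111001111110
Read data bits from positions 3,5,6,7,9,10,11,12,13,14,15: 11101111110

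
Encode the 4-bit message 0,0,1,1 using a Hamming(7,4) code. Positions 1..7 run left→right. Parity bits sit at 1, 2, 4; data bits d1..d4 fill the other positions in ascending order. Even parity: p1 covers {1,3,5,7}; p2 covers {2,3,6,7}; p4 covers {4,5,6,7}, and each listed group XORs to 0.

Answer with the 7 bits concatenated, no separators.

1000011

Place data at non-parity positions: p1 p2 0 p4 0 1 1
p1 (pos 1,3,5,7): XOR of data positions = 0⊕0⊕1 = 1
p2 (pos 2,3,6,7): XOR of data positions = 0⊕1⊕1 = 0
p4 (pos 4,5,6,7): XOR of data positions = 0⊕1⊕1 = 0
Codeword: 1000011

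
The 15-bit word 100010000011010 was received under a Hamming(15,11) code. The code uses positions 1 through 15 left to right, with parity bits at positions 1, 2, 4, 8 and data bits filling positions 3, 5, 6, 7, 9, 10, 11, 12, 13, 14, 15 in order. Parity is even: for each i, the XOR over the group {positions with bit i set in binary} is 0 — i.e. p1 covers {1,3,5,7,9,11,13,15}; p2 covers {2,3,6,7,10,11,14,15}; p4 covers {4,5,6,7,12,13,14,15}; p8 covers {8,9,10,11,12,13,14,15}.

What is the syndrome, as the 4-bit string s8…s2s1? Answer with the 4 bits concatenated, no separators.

1101

s1 (pos 1,3,5,7,9,11,13,15): 1⊕0⊕1⊕0⊕0⊕1⊕0⊕0 = 1
s2 (pos 2,3,6,7,10,11,14,15): 0⊕0⊕0⊕0⊕0⊕1⊕1⊕0 = 0
s4 (pos 4,5,6,7,12,13,14,15): 0⊕1⊕0⊕0⊕1⊕0⊕1⊕0 = 1
s8 (pos 8,9,10,11,12,13,14,15): 0⊕0⊕0⊕1⊕1⊕0⊕1⊕0 = 1
Syndrome s8…s1 = 1101 → error at position 13.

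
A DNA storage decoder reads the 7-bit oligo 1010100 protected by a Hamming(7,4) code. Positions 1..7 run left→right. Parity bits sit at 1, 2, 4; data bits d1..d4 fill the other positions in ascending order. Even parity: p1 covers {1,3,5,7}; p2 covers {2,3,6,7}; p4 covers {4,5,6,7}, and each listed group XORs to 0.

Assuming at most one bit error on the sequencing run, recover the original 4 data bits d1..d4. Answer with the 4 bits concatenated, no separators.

1101

s1 (pos 1,3,5,7): 1⊕1⊕1⊕0 = 1
s2 (pos 2,3,6,7): 0⊕1⊕0⊕0 = 1
s4 (pos 4,5,6,7): 0⊕1⊕0⊕0 = 1
Syndrome s4…s1 = 111 → error at position 7.
Flip position 7: 1010100 → 1010101
Read data bits from positions 3,5,6,7: 1101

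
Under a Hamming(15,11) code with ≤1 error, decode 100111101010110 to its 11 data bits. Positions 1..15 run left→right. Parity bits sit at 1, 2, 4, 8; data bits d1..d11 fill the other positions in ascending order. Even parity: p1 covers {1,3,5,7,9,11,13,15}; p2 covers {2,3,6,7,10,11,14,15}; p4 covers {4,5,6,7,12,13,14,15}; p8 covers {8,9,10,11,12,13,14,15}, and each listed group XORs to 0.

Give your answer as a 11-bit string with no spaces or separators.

01111010110

s1 (pos 1,3,5,7,9,11,13,15): 1⊕0⊕1⊕1⊕1⊕1⊕1⊕0 = 0
s2 (pos 2,3,6,7,10,11,14,15): 0⊕0⊕1⊕1⊕0⊕1⊕1⊕0 = 0
s4 (pos 4,5,6,7,12,13,14,15): 1⊕1⊕1⊕1⊕0⊕1⊕1⊕0 = 0
s8 (pos 8,9,10,11,12,13,14,15): 0⊕1⊕0⊕1⊕0⊕1⊕1⊕0 = 0
Syndrome s8…s1 = 0000 → no error.
Read data bits from positions 3,5,6,7,9,10,11,12,13,14,15: 01111010110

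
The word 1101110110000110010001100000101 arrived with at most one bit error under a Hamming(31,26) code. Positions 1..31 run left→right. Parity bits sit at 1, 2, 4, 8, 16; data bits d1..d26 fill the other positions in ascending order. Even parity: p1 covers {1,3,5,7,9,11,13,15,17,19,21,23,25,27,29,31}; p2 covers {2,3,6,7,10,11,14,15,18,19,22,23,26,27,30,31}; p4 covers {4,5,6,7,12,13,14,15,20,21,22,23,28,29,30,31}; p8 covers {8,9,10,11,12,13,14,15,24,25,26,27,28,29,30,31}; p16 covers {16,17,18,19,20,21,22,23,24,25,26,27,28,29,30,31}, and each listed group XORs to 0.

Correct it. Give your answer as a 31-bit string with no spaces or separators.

1101110110000110010011100000101

s1 (pos 1,3,5,7,9,11,13,15,17,19,21,23,25,27,29,31): 1⊕0⊕1⊕0⊕1⊕0⊕0⊕1⊕0⊕0⊕0⊕1⊕0⊕0⊕1⊕1 = 1
s2 (pos 2,3,6,7,10,11,14,15,18,19,22,23,26,27,30,31): 1⊕0⊕1⊕0⊕0⊕0⊕1⊕1⊕1⊕0⊕1⊕1⊕0⊕0⊕0⊕1 = 0
s4 (pos 4,5,6,7,12,13,14,15,20,21,22,23,28,29,30,31): 1⊕1⊕1⊕0⊕0⊕0⊕1⊕1⊕0⊕0⊕1⊕1⊕0⊕1⊕0⊕1 = 1
s8 (pos 8,9,10,11,12,13,14,15,24,25,26,27,28,29,30,31): 1⊕1⊕0⊕0⊕0⊕0⊕1⊕1⊕0⊕0⊕0⊕0⊕0⊕1⊕0⊕1 = 0
s16 (pos 16,17,18,19,20,21,22,23,24,25,26,27,28,29,30,31): 0⊕0⊕1⊕0⊕0⊕0⊕1⊕1⊕0⊕0⊕0⊕0⊕0⊕1⊕0⊕1 = 1
Syndrome s16…s1 = 10101 → error at position 21.
Flip position 21: 1101110110000110010001100000101 → 1101110110000110010011100000101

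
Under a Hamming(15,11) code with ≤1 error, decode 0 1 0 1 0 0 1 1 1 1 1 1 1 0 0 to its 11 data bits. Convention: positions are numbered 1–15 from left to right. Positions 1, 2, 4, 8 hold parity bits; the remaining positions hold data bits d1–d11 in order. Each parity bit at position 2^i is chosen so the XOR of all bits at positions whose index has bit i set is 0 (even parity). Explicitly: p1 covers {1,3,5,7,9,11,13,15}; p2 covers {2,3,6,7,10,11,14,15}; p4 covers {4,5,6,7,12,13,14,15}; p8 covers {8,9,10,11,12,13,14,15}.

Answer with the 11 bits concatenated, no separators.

s1 (pos 1,3,5,7,9,11,13,15): 0⊕0⊕0⊕1⊕1⊕1⊕1⊕0 = 0
s2 (pos 2,3,6,7,10,11,14,15): 1⊕0⊕0⊕1⊕1⊕1⊕0⊕0 = 0
s4 (pos 4,5,6,7,12,13,14,15): 1⊕0⊕0⊕1⊕1⊕1⊕0⊕0 = 0
s8 (pos 8,9,10,11,12,13,14,15): 1⊕1⊕1⊕1⊕1⊕1⊕0⊕0 = 0
Syndrome s8…s1 = 0000 → no error.
Read data bits from positions 3,5,6,7,9,10,11,12,13,14,15: 00011111100

00011111100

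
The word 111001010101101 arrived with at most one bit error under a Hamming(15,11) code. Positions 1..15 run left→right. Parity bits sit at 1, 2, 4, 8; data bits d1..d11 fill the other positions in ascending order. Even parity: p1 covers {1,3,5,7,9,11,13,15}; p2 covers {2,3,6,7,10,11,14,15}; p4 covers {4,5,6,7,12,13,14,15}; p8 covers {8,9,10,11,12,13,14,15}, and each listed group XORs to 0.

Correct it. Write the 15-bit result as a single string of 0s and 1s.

111001010001101

s1 (pos 1,3,5,7,9,11,13,15): 1⊕1⊕0⊕0⊕0⊕0⊕1⊕1 = 0
s2 (pos 2,3,6,7,10,11,14,15): 1⊕1⊕1⊕0⊕1⊕0⊕0⊕1 = 1
s4 (pos 4,5,6,7,12,13,14,15): 0⊕0⊕1⊕0⊕1⊕1⊕0⊕1 = 0
s8 (pos 8,9,10,11,12,13,14,15): 1⊕0⊕1⊕0⊕1⊕1⊕0⊕1 = 1
Syndrome s8…s1 = 1010 → error at position 10.
Flip position 10: 111001010101101 → 111001010001101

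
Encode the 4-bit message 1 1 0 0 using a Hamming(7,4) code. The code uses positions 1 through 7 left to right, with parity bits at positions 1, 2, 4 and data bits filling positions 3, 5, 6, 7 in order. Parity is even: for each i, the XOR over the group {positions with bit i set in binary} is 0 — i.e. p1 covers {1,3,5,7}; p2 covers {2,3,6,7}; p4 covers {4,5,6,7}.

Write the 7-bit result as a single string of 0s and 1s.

Place data at non-parity positions: p1 p2 1 p4 1 0 0
p1 (pos 1,3,5,7): XOR of data positions = 1⊕1⊕0 = 0
p2 (pos 2,3,6,7): XOR of data positions = 1⊕0⊕0 = 1
p4 (pos 4,5,6,7): XOR of data positions = 1⊕0⊕0 = 1
Codeword: 0111100

0111100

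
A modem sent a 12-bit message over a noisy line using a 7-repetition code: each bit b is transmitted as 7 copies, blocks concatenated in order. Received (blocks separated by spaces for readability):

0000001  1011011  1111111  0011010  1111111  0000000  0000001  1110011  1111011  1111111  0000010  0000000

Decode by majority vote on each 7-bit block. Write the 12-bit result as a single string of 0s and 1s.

Block 1 (0000001): 1 one → 0
Block 2 (1011011): 5 ones → 1
Block 3 (1111111): 7 ones → 1
Block 4 (0011010): 3 ones → 0
Block 5 (1111111): 7 ones → 1
Block 6 (0000000): 0 ones → 0
Block 7 (0000001): 1 one → 0
Block 8 (1110011): 5 ones → 1
Block 9 (1111011): 6 ones → 1
Block 10 (1111111): 7 ones → 1
Block 11 (0000010): 1 one → 0
Block 12 (0000000): 0 ones → 0

011010011100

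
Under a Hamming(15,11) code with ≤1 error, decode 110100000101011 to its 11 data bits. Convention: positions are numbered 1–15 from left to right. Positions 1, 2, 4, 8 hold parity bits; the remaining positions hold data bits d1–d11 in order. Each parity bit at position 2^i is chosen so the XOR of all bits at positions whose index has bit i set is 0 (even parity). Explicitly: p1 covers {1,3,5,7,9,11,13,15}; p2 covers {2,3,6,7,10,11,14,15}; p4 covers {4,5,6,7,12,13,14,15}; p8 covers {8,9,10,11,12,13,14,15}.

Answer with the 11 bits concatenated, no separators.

s1 (pos 1,3,5,7,9,11,13,15): 1⊕0⊕0⊕0⊕0⊕0⊕0⊕1 = 0
s2 (pos 2,3,6,7,10,11,14,15): 1⊕0⊕0⊕0⊕1⊕0⊕1⊕1 = 0
s4 (pos 4,5,6,7,12,13,14,15): 1⊕0⊕0⊕0⊕1⊕0⊕1⊕1 = 0
s8 (pos 8,9,10,11,12,13,14,15): 0⊕0⊕1⊕0⊕1⊕0⊕1⊕1 = 0
Syndrome s8…s1 = 0000 → no error.
Read data bits from positions 3,5,6,7,9,10,11,12,13,14,15: 00000101011

00000101011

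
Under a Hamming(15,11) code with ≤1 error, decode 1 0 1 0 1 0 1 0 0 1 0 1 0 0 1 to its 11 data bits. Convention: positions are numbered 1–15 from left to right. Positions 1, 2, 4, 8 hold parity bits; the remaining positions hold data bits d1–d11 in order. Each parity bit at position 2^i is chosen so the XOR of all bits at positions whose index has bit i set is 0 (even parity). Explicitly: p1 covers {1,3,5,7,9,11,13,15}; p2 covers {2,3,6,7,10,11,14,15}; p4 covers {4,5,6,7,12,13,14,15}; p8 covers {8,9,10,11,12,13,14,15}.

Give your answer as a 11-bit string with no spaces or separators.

s1 (pos 1,3,5,7,9,11,13,15): 1⊕1⊕1⊕1⊕0⊕0⊕0⊕1 = 1
s2 (pos 2,3,6,7,10,11,14,15): 0⊕1⊕0⊕1⊕1⊕0⊕0⊕1 = 0
s4 (pos 4,5,6,7,12,13,14,15): 0⊕1⊕0⊕1⊕1⊕0⊕0⊕1 = 0
s8 (pos 8,9,10,11,12,13,14,15): 0⊕0⊕1⊕0⊕1⊕0⊕0⊕1 = 1
Syndrome s8…s1 = 1001 → error at position 9.
Flip position 9: 101010100101001 → 101010101101001
Read data bits from positions 3,5,6,7,9,10,11,12,13,14,15: 11011101001

11011101001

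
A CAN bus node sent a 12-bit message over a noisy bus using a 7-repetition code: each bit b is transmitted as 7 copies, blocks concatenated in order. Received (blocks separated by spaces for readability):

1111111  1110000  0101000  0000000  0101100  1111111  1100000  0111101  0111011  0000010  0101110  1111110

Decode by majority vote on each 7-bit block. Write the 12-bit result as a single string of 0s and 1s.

100001011011

Block 1 (1111111): 7 ones → 1
Block 2 (1110000): 3 ones → 0
Block 3 (0101000): 2 ones → 0
Block 4 (0000000): 0 ones → 0
Block 5 (0101100): 3 ones → 0
Block 6 (1111111): 7 ones → 1
Block 7 (1100000): 2 ones → 0
Block 8 (0111101): 5 ones → 1
Block 9 (0111011): 5 ones → 1
Block 10 (0000010): 1 one → 0
Block 11 (0101110): 4 ones → 1
Block 12 (1111110): 6 ones → 1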